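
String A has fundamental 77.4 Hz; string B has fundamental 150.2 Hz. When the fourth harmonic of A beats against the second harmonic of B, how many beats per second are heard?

9.2 Hz

Fourth harmonic of the first: 4·77.4 = 309.6 Hz.
Second harmonic of the second: 2·150.2 = 300.4 Hz.
f_beat = |309.6 − 300.4| = 9.2 Hz.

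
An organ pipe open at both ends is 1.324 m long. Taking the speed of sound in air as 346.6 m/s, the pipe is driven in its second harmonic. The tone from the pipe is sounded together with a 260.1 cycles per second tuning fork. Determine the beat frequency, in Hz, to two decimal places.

1.68 Hz

Open pipe: f_n = n·v/(2L) = 2·346.6/(2·1.324) = 261.7825 Hz.
f_beat = |261.7825 − 260.1| = 1.68 Hz.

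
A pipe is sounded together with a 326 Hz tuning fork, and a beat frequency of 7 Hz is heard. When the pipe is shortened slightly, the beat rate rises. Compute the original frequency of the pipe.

333 Hz

|f − 326| = 7, so the pipe was at either 319 Hz or 333 Hz.
A shorter pipe has a higher fundamental; the adjustment raises the pipe's frequency.
The beat rate rose, so the adjustment moved the pipe further from 326 Hz — it was already above the reference.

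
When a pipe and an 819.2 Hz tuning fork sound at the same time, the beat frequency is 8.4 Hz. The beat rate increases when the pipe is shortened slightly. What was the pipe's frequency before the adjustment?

|f − 819.2| = 8.4, so the pipe was at either 810.8 Hz or 827.6 Hz.
A shorter pipe has a higher fundamental; the adjustment raises the pipe's frequency.
The beat rate rose, so the adjustment moved the pipe further from 819.2 Hz — it was already above the reference.

827.6 Hz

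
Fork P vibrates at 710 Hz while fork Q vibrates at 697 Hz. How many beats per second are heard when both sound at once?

Beats arise from superposition of two nearby frequencies; the beat rate is |f₁ − f₂|.
|710 − 697| = 13 Hz.

13 Hz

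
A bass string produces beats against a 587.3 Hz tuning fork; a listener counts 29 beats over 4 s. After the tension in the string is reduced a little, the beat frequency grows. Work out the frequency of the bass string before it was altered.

580.05 Hz

Beat frequency = 29/4 = 7.25 Hz.
|f − 587.3| = 7.25, so the bass string was at either 580.05 Hz or 594.55 Hz.
Lower tension means lower frequency; the adjustment lowers the bass string's frequency.
The beat rate rose, so the adjustment moved the bass string further from 587.3 Hz — it was already below the reference.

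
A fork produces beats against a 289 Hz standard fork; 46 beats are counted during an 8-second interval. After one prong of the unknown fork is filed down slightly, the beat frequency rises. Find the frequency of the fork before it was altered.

Beat frequency = 46/8 = 5.75 Hz.
|f − 289| = 5.75, so the fork was at either 283.25 Hz or 294.75 Hz.
Filing a prong removes mass and raises the fork's frequency; the adjustment raises the fork's frequency.
The beat rate rose, so the adjustment moved the fork further from 289 Hz — it was already above the reference.

294.75 Hz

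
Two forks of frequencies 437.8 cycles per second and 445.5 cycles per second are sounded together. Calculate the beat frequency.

The beat frequency equals the magnitude of the frequency difference.
|437.8 − 445.5| = 7.7 Hz.

7.7 Hz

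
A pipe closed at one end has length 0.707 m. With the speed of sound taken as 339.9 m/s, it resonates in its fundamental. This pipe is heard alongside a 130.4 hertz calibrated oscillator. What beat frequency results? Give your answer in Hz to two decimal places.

Closed pipe (odd harmonics): f_n = n·v/(4L) = 1·339.9/(4·0.707) = 120.1909 Hz.
f_beat = |120.1909 − 130.4| = 10.21 Hz.

10.21 Hz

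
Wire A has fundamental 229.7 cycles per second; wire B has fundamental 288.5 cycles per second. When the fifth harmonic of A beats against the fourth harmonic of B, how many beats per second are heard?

Fifth harmonic of the first: 5·229.7 = 1148.5 Hz.
Fourth harmonic of the second: 4·288.5 = 1154.0 Hz.
f_beat = |1148.5 − 1154.0| = 5.5 Hz.

5.5 Hz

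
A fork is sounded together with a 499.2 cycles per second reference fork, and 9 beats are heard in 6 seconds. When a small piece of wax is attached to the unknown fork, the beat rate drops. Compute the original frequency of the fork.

Beat frequency = 9/6 = 1.5 Hz.
|f − 499.2| = 1.5, so the fork was at either 497.7 Hz or 500.7 Hz.
Loading a fork with wax lowers its frequency; the adjustment lowers the fork's frequency.
The beat rate fell, so the adjustment moved the fork toward 499.2 Hz — it must have started above the reference.

500.7 Hz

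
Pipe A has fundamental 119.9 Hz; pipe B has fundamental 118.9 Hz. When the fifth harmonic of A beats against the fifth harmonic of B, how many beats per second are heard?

Fifth harmonic of the first: 5·119.9 = 599.5 Hz.
Fifth harmonic of the second: 5·118.9 = 594.5 Hz.
f_beat = |599.5 − 594.5| = 5.0 Hz.

5.0 Hz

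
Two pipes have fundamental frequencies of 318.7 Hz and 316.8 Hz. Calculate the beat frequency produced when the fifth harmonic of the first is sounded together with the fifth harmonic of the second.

Fifth harmonic of the first: 5·318.7 = 1593.5 Hz.
Fifth harmonic of the second: 5·316.8 = 1584.0 Hz.
f_beat = |1593.5 − 1584.0| = 9.5 Hz.

9.5 Hz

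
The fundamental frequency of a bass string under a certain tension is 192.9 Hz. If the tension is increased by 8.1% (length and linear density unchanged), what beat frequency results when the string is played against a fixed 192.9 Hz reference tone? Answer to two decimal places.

For a string, f ∝ √T, so the new frequency is 192.9·√1.081 = 200.5603 Hz.
f_beat = |200.5603 − 192.9| = 7.66 Hz.

7.66 Hz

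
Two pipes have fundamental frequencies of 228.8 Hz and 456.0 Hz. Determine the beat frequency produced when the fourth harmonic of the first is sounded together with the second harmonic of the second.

Fourth harmonic of the first: 4·228.8 = 915.2 Hz.
Second harmonic of the second: 2·456.0 = 912.0 Hz.
f_beat = |915.2 − 912.0| = 3.2 Hz.

3.2 Hz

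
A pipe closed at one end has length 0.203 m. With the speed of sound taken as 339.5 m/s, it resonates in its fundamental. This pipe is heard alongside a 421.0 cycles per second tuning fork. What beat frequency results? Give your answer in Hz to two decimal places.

2.90 Hz

Closed pipe (odd harmonics): f_n = n·v/(4L) = 1·339.5/(4·0.203) = 418.1034 Hz.
f_beat = |418.1034 − 421.0| = 2.90 Hz.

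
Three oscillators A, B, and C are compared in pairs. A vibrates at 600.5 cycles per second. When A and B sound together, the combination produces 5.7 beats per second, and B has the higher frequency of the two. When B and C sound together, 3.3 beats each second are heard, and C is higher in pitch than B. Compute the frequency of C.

B is above A, so f_B = 600.5 + 5.7 = 606.2 Hz.
C is above B, so f_C = 606.2 + 3.3 = 609.5 Hz.

609.5 Hz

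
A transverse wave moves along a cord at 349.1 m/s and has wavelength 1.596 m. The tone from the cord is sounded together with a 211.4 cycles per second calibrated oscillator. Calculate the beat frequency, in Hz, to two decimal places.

Source frequency f = v/λ = 349.1/1.596 = 218.7343 Hz.
f_beat = |218.7343 − 211.4| = 7.33 Hz.

7.33 Hz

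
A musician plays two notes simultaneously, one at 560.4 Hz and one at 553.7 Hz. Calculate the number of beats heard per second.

f_beat = |f₁ − f₂|.
|560.4 − 553.7| = 6.7 Hz.

6.7 Hz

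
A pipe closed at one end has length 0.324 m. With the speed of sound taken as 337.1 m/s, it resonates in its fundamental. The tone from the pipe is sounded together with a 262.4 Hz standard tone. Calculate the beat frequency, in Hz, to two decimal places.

Closed pipe (odd harmonics): f_n = n·v/(4L) = 1·337.1/(4·0.324) = 260.1080 Hz.
f_beat = |260.1080 − 262.4| = 2.29 Hz.

2.29 Hz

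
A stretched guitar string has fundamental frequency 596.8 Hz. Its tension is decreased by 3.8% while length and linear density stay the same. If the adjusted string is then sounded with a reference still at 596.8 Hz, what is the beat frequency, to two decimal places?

For a string, f ∝ √T, so the new frequency is 596.8·√0.962 = 585.3510 Hz.
f_beat = |585.3510 − 596.8| = 11.45 Hz.

11.45 Hz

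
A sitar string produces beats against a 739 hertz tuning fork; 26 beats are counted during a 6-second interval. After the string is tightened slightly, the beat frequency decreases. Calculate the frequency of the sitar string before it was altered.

734.6667 Hz

Beat frequency = 26/6 = 4.3333 Hz.
|f − 739| = 4.3333, so the sitar string was at either 734.6667 Hz or 743.3333 Hz.
Increasing tension raises a string's frequency; the adjustment raises the sitar string's frequency.
The beat rate fell, so the adjustment moved the sitar string toward 739 Hz — it must have started below the reference.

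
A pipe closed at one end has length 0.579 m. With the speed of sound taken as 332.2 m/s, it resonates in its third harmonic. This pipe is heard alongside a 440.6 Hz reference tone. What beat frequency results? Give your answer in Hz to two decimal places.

Closed pipe (odd harmonics): f_n = n·v/(4L) = 3·332.2/(4·0.579) = 430.3109 Hz.
f_beat = |430.3109 − 440.6| = 10.29 Hz.

10.29 Hz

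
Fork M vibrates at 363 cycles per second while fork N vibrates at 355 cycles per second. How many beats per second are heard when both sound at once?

8 Hz

Beats arise from superposition of two nearby frequencies; the beat rate is |f₁ − f₂|.
|363 − 355| = 8 Hz.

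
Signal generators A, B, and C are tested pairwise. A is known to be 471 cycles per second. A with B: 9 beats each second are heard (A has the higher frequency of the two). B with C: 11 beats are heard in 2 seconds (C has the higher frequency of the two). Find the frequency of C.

B is below A, so f_B = 471 − 9 = 462 Hz.
B–C: Beat frequency = 11/2 = 5.5 Hz.
C is above B, so f_C = 462 + 5.5 = 467.5 Hz.

467.5 Hz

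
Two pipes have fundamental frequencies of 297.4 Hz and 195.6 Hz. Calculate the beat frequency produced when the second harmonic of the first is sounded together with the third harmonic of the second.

8.0 Hz

Second harmonic of the first: 2·297.4 = 594.8 Hz.
Third harmonic of the second: 3·195.6 = 586.8 Hz.
f_beat = |594.8 − 586.8| = 8.0 Hz.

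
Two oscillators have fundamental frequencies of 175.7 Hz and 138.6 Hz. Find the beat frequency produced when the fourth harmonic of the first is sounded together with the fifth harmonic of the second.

Fourth harmonic of the first: 4·175.7 = 702.8 Hz.
Fifth harmonic of the second: 5·138.6 = 693.0 Hz.
f_beat = |702.8 − 693.0| = 9.8 Hz.

9.8 Hz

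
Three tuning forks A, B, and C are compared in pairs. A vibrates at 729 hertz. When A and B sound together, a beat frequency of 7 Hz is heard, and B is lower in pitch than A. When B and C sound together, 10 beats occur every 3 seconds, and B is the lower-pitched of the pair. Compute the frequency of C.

B is below A, so f_B = 729 − 7 = 722 Hz.
B–C: Beat frequency = 10/3 = 3.3333 Hz.
C is above B, so f_C = 722 + 3.3333 = 725.3333 Hz.

725.3333 Hz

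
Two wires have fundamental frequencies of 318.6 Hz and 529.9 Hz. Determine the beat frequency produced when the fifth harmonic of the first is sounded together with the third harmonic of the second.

3.3 Hz

Fifth harmonic of the first: 5·318.6 = 1593.0 Hz.
Third harmonic of the second: 3·529.9 = 1589.7 Hz.
f_beat = |1593.0 − 1589.7| = 3.3 Hz.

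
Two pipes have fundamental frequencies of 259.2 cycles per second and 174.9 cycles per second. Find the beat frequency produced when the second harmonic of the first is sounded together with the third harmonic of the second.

Second harmonic of the first: 2·259.2 = 518.4 Hz.
Third harmonic of the second: 3·174.9 = 524.7 Hz.
f_beat = |518.4 − 524.7| = 6.3 Hz.

6.3 Hz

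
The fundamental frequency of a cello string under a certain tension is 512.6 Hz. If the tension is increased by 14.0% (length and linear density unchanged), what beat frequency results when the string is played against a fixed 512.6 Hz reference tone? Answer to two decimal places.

34.71 Hz

For a string, f ∝ √T, so the new frequency is 512.6·√1.140 = 547.3070 Hz.
f_beat = |547.3070 − 512.6| = 34.71 Hz.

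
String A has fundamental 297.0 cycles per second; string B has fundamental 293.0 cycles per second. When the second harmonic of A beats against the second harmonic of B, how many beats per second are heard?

Second harmonic of the first: 2·297.0 = 594.0 Hz.
Second harmonic of the second: 2·293.0 = 586.0 Hz.
f_beat = |594.0 − 586.0| = 8.0 Hz.

8.0 Hz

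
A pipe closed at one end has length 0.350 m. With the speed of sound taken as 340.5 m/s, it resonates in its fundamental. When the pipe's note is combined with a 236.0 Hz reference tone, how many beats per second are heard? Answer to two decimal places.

7.21 Hz

Closed pipe (odd harmonics): f_n = n·v/(4L) = 1·340.5/(4·0.350) = 243.2143 Hz.
f_beat = |243.2143 − 236.0| = 7.21 Hz.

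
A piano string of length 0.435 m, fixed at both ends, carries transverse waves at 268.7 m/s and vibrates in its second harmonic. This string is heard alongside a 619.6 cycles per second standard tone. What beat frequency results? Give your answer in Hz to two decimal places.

For a string fixed at both ends, f_n = n·v/(2L) = 2·268.7/(2·0.435) = 617.7011 Hz.
f_beat = |617.7011 − 619.6| = 1.90 Hz.

1.90 Hz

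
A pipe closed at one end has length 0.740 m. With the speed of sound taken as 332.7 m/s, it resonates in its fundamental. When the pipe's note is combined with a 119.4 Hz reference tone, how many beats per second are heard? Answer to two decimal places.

7.00 Hz

Closed pipe (odd harmonics): f_n = n·v/(4L) = 1·332.7/(4·0.740) = 112.3986 Hz.
f_beat = |112.3986 − 119.4| = 7.00 Hz.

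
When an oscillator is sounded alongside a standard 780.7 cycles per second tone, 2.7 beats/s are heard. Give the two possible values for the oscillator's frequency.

|f − 780.7| = 2.7, so f = 780.7 ± 2.7.

778 Hz or 783.4 Hz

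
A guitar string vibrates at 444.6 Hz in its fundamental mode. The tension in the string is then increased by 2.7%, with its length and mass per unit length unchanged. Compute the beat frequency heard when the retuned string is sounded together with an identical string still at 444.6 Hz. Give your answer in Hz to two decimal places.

5.96 Hz

For a string, f ∝ √T, so the new frequency is 444.6·√1.027 = 450.5621 Hz.
f_beat = |450.5621 − 444.6| = 5.96 Hz.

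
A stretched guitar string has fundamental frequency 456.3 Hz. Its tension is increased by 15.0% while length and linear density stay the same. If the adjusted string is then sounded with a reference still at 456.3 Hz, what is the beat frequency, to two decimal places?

For a string, f ∝ √T, so the new frequency is 456.3·√1.150 = 489.3272 Hz.
f_beat = |489.3272 − 456.3| = 33.03 Hz.

33.03 Hz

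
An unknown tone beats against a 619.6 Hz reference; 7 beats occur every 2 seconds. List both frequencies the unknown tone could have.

Beat frequency = 7/2 = 3.5 Hz.
|f − 619.6| = 3.5, so f = 619.6 ± 3.5.

616.1 Hz or 623.1 Hz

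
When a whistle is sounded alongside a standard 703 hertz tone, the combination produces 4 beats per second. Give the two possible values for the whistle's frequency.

699 Hz or 707 Hz

|f − 703| = 4, so f = 703 ± 4.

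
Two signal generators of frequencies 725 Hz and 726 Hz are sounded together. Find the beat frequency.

Beats arise from superposition of two nearby frequencies; the beat rate is |f₁ − f₂|.
|725 − 726| = 1 Hz.

1 Hz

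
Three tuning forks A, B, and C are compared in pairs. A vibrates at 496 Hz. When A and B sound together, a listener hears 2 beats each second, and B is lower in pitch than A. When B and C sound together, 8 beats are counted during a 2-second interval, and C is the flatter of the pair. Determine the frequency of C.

B is below A, so f_B = 496 − 2 = 494 Hz.
B–C: Beat frequency = 8/2 = 4 Hz.
C is below B, so f_C = 494 − 4 = 490 Hz.

490 Hz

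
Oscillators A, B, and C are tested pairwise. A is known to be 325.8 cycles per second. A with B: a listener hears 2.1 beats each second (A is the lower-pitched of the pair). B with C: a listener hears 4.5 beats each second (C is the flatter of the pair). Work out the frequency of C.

323.4 Hz

B is above A, so f_B = 325.8 + 2.1 = 327.9 Hz.
C is below B, so f_C = 327.9 − 4.5 = 323.4 Hz.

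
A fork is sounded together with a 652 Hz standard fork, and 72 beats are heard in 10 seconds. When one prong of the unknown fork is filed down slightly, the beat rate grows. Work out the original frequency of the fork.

659.2 Hz

Beat frequency = 72/10 = 7.2 Hz.
|f − 652| = 7.2, so the fork was at either 644.8 Hz or 659.2 Hz.
Filing a prong removes mass and raises the fork's frequency; the adjustment raises the fork's frequency.
The beat rate rose, so the adjustment moved the fork further from 652 Hz — it was already above the reference.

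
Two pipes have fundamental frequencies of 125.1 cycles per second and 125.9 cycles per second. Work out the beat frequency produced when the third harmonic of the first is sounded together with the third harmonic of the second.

Third harmonic of the first: 3·125.1 = 375.3 Hz.
Third harmonic of the second: 3·125.9 = 377.7 Hz.
f_beat = |375.3 − 377.7| = 2.4 Hz.

2.4 Hz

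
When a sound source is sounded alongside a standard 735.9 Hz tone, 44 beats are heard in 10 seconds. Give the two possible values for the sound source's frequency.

731.5 Hz or 740.3 Hz

Beat frequency = 44/10 = 4.4 Hz.
|f − 735.9| = 4.4, so f = 735.9 ± 4.4.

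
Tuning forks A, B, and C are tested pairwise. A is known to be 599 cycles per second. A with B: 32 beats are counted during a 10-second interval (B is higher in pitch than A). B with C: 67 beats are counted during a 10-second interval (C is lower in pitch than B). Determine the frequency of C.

A–B: Beat frequency = 32/10 = 3.2 Hz.
B is above A, so f_B = 599 + 3.2 = 602.2 Hz.
B–C: Beat frequency = 67/10 = 6.7 Hz.
C is below B, so f_C = 602.2 − 6.7 = 595.5 Hz.

595.5 Hz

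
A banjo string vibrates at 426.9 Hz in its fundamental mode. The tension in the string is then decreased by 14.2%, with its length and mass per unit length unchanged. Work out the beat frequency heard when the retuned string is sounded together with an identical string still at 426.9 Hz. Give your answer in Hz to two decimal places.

31.47 Hz

For a string, f ∝ √T, so the new frequency is 426.9·√0.858 = 395.4302 Hz.
f_beat = |395.4302 − 426.9| = 31.47 Hz.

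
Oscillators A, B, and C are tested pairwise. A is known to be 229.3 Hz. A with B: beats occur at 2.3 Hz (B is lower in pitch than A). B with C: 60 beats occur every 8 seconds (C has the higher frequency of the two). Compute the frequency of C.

234.5 Hz

B is below A, so f_B = 229.3 − 2.3 = 227 Hz.
B–C: Beat frequency = 60/8 = 7.5 Hz.
C is above B, so f_C = 227 + 7.5 = 234.5 Hz.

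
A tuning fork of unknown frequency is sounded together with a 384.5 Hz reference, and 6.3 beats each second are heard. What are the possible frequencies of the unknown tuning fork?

378.2 Hz or 390.8 Hz

|f − 384.5| = 6.3, so f = 384.5 ± 6.3.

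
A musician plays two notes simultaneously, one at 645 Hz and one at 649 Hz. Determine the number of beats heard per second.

4 Hz

Beats arise from superposition of two nearby frequencies; the beat rate is |f₁ − f₂|.
|645 − 649| = 4 Hz.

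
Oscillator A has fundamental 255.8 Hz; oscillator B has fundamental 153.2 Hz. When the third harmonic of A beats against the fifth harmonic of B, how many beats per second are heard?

1.4 Hz

Third harmonic of the first: 3·255.8 = 767.4 Hz.
Fifth harmonic of the second: 5·153.2 = 766.0 Hz.
f_beat = |767.4 − 766.0| = 1.4 Hz.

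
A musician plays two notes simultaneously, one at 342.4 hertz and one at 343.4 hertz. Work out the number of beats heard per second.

1 Hz

f_beat = |f₁ − f₂|.
|342.4 − 343.4| = 1 Hz.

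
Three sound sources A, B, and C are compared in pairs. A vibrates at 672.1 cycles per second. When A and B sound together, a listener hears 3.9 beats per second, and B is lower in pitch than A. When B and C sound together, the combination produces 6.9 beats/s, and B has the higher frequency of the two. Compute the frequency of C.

661.3 Hz

B is below A, so f_B = 672.1 − 3.9 = 668.2 Hz.
C is below B, so f_C = 668.2 − 6.9 = 661.3 Hz.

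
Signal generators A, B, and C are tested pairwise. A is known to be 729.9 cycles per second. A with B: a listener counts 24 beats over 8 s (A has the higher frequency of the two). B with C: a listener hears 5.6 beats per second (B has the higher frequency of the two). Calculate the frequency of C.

A–B: Beat frequency = 24/8 = 3 Hz.
B is below A, so f_B = 729.9 − 3 = 726.9 Hz.
C is below B, so f_C = 726.9 − 5.6 = 721.3 Hz.

721.3 Hz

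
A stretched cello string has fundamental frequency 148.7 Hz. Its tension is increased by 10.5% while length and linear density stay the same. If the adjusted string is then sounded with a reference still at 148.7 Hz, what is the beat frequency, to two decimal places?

For a string, f ∝ √T, so the new frequency is 148.7·√1.105 = 156.3119 Hz.
f_beat = |156.3119 − 148.7| = 7.61 Hz.

7.61 Hz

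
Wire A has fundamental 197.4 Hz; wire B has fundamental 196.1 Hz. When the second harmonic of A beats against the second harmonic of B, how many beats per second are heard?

Second harmonic of the first: 2·197.4 = 394.8 Hz.
Second harmonic of the second: 2·196.1 = 392.2 Hz.
f_beat = |394.8 − 392.2| = 2.6 Hz.

2.6 Hz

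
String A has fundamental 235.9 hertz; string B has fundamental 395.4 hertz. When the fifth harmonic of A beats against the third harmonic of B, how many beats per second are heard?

6.7 Hz

Fifth harmonic of the first: 5·235.9 = 1179.5 Hz.
Third harmonic of the second: 3·395.4 = 1186.2 Hz.
f_beat = |1179.5 − 1186.2| = 6.7 Hz.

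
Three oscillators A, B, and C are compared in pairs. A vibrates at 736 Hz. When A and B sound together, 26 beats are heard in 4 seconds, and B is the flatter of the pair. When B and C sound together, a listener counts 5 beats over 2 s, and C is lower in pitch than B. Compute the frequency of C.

727 Hz

A–B: Beat frequency = 26/4 = 6.5 Hz.
B is below A, so f_B = 736 − 6.5 = 729.5 Hz.
B–C: Beat frequency = 5/2 = 2.5 Hz.
C is below B, so f_C = 729.5 − 2.5 = 727 Hz.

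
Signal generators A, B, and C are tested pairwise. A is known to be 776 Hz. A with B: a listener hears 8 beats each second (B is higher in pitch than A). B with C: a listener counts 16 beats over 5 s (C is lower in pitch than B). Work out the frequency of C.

B is above A, so f_B = 776 + 8 = 784 Hz.
B–C: Beat frequency = 16/5 = 3.2 Hz.
C is below B, so f_C = 784 − 3.2 = 780.8 Hz.

780.8 Hz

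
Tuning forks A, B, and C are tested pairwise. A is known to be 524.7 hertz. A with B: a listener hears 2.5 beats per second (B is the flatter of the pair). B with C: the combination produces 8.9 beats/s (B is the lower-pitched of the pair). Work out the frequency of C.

531.1 Hz

B is below A, so f_B = 524.7 − 2.5 = 522.2 Hz.
C is above B, so f_C = 522.2 + 8.9 = 531.1 Hz.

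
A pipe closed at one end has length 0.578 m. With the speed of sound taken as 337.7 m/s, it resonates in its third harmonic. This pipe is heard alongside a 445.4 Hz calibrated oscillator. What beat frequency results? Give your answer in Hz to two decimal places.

7.21 Hz

Closed pipe (odd harmonics): f_n = n·v/(4L) = 3·337.7/(4·0.578) = 438.1920 Hz.
f_beat = |438.1920 − 445.4| = 7.21 Hz.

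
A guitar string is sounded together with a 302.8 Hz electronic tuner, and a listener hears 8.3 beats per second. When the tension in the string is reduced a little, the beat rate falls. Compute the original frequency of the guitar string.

|f − 302.8| = 8.3, so the guitar string was at either 294.5 Hz or 311.1 Hz.
Lower tension means lower frequency; the adjustment lowers the guitar string's frequency.
The beat rate fell, so the adjustment moved the guitar string toward 302.8 Hz — it must have started above the reference.

311.1 Hz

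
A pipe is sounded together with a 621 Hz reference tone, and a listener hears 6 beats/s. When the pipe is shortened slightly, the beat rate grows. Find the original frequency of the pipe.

627 Hz

|f − 621| = 6, so the pipe was at either 615 Hz or 627 Hz.
A shorter pipe has a higher fundamental; the adjustment raises the pipe's frequency.
The beat rate rose, so the adjustment moved the pipe further from 621 Hz — it was already above the reference.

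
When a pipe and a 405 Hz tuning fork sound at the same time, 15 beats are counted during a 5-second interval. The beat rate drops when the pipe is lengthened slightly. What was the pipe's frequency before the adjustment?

Beat frequency = 15/5 = 3 Hz.
|f − 405| = 3, so the pipe was at either 402 Hz or 408 Hz.
A longer pipe has a lower fundamental; the adjustment lowers the pipe's frequency.
The beat rate fell, so the adjustment moved the pipe toward 405 Hz — it must have started above the reference.

408 Hz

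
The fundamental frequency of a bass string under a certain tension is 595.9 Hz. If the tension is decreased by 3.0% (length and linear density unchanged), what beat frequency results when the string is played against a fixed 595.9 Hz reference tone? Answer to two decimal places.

For a string, f ∝ √T, so the new frequency is 595.9·√0.970 = 586.8934 Hz.
f_beat = |586.8934 − 595.9| = 9.01 Hz.

9.01 Hz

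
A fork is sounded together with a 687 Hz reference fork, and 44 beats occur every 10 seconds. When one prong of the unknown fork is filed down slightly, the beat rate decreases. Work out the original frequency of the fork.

682.6 Hz

Beat frequency = 44/10 = 4.4 Hz.
|f − 687| = 4.4, so the fork was at either 682.6 Hz or 691.4 Hz.
Filing a prong removes mass and raises the fork's frequency; the adjustment raises the fork's frequency.
The beat rate fell, so the adjustment moved the fork toward 687 Hz — it must have started below the reference.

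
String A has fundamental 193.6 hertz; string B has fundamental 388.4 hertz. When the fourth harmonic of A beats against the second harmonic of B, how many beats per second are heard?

2.4 Hz

Fourth harmonic of the first: 4·193.6 = 774.4 Hz.
Second harmonic of the second: 2·388.4 = 776.8 Hz.
f_beat = |774.4 − 776.8| = 2.4 Hz.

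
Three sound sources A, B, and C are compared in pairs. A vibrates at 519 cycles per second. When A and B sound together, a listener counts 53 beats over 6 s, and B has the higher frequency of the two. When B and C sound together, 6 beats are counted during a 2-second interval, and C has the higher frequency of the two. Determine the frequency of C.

530.8333 Hz

A–B: Beat frequency = 53/6 = 8.8333 Hz.
B is above A, so f_B = 519 + 8.8333 = 527.8333 Hz.
B–C: Beat frequency = 6/2 = 3 Hz.
C is above B, so f_C = 527.8333 + 3 = 530.8333 Hz.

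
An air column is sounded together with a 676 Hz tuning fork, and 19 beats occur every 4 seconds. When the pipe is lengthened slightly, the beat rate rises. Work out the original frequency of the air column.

Beat frequency = 19/4 = 4.75 Hz.
|f − 676| = 4.75, so the air column was at either 671.25 Hz or 680.75 Hz.
A longer pipe has a lower fundamental; the adjustment lowers the air column's frequency.
The beat rate rose, so the adjustment moved the air column further from 676 Hz — it was already below the reference.

671.25 Hz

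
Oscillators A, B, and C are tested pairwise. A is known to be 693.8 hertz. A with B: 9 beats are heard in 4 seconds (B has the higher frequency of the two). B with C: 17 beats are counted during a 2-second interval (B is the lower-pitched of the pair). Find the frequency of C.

A–B: Beat frequency = 9/4 = 2.25 Hz.
B is above A, so f_B = 693.8 + 2.25 = 696.05 Hz.
B–C: Beat frequency = 17/2 = 8.5 Hz.
C is above B, so f_C = 696.05 + 8.5 = 704.55 Hz.

704.55 Hz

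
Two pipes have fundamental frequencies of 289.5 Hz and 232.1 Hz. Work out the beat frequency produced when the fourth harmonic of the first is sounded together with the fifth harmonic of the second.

Fourth harmonic of the first: 4·289.5 = 1158.0 Hz.
Fifth harmonic of the second: 5·232.1 = 1160.5 Hz.
f_beat = |1158.0 − 1160.5| = 2.5 Hz.

2.5 Hz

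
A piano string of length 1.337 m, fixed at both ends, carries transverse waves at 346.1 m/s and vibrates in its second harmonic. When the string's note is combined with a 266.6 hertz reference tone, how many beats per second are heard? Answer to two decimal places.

For a string fixed at both ends, f_n = n·v/(2L) = 2·346.1/(2·1.337) = 258.8631 Hz.
f_beat = |258.8631 − 266.6| = 7.74 Hz.

7.74 Hz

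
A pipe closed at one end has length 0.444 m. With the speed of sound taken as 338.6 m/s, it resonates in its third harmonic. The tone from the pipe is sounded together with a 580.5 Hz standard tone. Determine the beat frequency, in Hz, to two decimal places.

Closed pipe (odd harmonics): f_n = n·v/(4L) = 3·338.6/(4·0.444) = 571.9595 Hz.
f_beat = |571.9595 − 580.5| = 8.54 Hz.

8.54 Hz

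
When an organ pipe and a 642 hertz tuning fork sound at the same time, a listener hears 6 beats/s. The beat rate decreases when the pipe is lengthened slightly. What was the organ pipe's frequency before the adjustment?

|f − 642| = 6, so the organ pipe was at either 636 Hz or 648 Hz.
A longer pipe has a lower fundamental; the adjustment lowers the organ pipe's frequency.
The beat rate fell, so the adjustment moved the organ pipe toward 642 Hz — it must have started above the reference.

648 Hz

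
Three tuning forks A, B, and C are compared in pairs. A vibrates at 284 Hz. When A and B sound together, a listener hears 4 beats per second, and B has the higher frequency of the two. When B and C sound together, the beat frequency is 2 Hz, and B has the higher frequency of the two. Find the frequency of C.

286 Hz

B is above A, so f_B = 284 + 4 = 288 Hz.
C is below B, so f_C = 288 − 2 = 286 Hz.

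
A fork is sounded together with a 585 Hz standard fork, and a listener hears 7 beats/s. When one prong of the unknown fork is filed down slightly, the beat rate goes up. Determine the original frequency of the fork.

592 Hz

|f − 585| = 7, so the fork was at either 578 Hz or 592 Hz.
Filing a prong removes mass and raises the fork's frequency; the adjustment raises the fork's frequency.
The beat rate rose, so the adjustment moved the fork further from 585 Hz — it was already above the reference.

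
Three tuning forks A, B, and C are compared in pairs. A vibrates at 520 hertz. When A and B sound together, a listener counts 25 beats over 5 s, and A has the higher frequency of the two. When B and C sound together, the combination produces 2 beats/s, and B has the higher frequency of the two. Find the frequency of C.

513 Hz

A–B: Beat frequency = 25/5 = 5 Hz.
B is below A, so f_B = 520 − 5 = 515 Hz.
C is below B, so f_C = 515 − 2 = 513 Hz.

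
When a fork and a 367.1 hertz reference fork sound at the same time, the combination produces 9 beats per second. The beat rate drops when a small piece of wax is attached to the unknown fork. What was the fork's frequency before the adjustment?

376.1 Hz

|f − 367.1| = 9, so the fork was at either 358.1 Hz or 376.1 Hz.
Loading a fork with wax lowers its frequency; the adjustment lowers the fork's frequency.
The beat rate fell, so the adjustment moved the fork toward 367.1 Hz — it must have started above the reference.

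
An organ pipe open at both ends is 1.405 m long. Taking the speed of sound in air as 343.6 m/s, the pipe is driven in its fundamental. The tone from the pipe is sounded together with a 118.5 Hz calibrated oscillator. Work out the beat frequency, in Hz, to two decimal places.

Open pipe: f_n = n·v/(2L) = 1·343.6/(2·1.405) = 122.2776 Hz.
f_beat = |122.2776 − 118.5| = 3.78 Hz.

3.78 Hz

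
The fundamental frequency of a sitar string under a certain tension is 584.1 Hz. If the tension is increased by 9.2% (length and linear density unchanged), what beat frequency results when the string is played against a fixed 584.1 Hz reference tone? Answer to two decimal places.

For a string, f ∝ √T, so the new frequency is 584.1·√1.092 = 610.3775 Hz.
f_beat = |610.3775 − 584.1| = 26.28 Hz.

26.28 Hz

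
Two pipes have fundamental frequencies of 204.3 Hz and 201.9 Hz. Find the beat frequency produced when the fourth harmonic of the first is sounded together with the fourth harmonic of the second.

Fourth harmonic of the first: 4·204.3 = 817.2 Hz.
Fourth harmonic of the second: 4·201.9 = 807.6 Hz.
f_beat = |817.2 − 807.6| = 9.6 Hz.

9.6 Hz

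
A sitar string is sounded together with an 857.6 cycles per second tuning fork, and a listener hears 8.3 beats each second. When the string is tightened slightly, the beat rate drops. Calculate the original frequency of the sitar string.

|f − 857.6| = 8.3, so the sitar string was at either 849.3 Hz or 865.9 Hz.
Increasing tension raises a string's frequency; the adjustment raises the sitar string's frequency.
The beat rate fell, so the adjustment moved the sitar string toward 857.6 Hz — it must have started below the reference.

849.3 Hz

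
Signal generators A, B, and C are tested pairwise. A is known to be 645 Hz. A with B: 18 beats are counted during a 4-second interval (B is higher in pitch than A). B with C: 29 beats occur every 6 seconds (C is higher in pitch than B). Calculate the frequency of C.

654.3333 Hz

A–B: Beat frequency = 18/4 = 4.5 Hz.
B is above A, so f_B = 645 + 4.5 = 649.5 Hz.
B–C: Beat frequency = 29/6 = 4.8333 Hz.
C is above B, so f_C = 649.5 + 4.8333 = 654.3333 Hz.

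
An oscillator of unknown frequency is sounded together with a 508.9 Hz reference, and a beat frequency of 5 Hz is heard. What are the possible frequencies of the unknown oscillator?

503.9 Hz or 513.9 Hz

|f − 508.9| = 5, so f = 508.9 ± 5.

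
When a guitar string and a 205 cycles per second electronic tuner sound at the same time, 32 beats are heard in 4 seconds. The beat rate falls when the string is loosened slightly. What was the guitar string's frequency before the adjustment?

Beat frequency = 32/4 = 8 Hz.
|f − 205| = 8, so the guitar string was at either 197 Hz or 213 Hz.
Reducing tension lowers a string's frequency; the adjustment lowers the guitar string's frequency.
The beat rate fell, so the adjustment moved the guitar string toward 205 Hz — it must have started above the reference.

213 Hz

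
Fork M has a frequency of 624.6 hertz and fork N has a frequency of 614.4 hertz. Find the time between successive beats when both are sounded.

f_beat = |624.6 − 614.4| = 10.2 Hz.
Beat period T = 1 / f_beat = 1 / 10.2 s.

0.098 s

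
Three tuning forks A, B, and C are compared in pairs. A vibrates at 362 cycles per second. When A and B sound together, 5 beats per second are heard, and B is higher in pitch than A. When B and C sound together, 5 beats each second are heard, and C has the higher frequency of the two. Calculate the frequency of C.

B is above A, so f_B = 362 + 5 = 367 Hz.
C is above B, so f_C = 367 + 5 = 372 Hz.

372 Hz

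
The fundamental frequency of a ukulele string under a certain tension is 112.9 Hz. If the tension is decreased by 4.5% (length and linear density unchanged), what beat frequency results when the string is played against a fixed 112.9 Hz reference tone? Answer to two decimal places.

For a string, f ∝ √T, so the new frequency is 112.9·√0.955 = 110.3305 Hz.
f_beat = |110.3305 − 112.9| = 2.57 Hz.

2.57 Hz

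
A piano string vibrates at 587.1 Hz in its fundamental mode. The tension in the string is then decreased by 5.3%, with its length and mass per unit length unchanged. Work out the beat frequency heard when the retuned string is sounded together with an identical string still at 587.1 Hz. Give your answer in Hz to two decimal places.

15.77 Hz

For a string, f ∝ √T, so the new frequency is 587.1·√0.947 = 571.3301 Hz.
f_beat = |571.3301 − 587.1| = 15.77 Hz.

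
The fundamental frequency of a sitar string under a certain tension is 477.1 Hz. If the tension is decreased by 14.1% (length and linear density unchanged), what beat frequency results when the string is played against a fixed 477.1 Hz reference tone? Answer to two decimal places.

34.91 Hz

For a string, f ∝ √T, so the new frequency is 477.1·√0.859 = 442.1870 Hz.
f_beat = |442.1870 − 477.1| = 34.91 Hz.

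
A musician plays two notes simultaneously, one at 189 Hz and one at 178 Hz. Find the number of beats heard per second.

11 Hz

Beats arise from superposition of two nearby frequencies; the beat rate is |f₁ − f₂|.
|189 − 178| = 11 Hz.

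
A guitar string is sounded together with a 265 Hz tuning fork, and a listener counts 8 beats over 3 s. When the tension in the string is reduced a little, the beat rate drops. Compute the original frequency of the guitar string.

267.6667 Hz

Beat frequency = 8/3 = 2.6667 Hz.
|f − 265| = 2.6667, so the guitar string was at either 262.3333 Hz or 267.6667 Hz.
Lower tension means lower frequency; the adjustment lowers the guitar string's frequency.
The beat rate fell, so the adjustment moved the guitar string toward 265 Hz — it must have started above the reference.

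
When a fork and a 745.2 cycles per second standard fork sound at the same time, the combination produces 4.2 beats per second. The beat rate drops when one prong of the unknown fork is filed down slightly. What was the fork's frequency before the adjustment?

|f − 745.2| = 4.2, so the fork was at either 741 Hz or 749.4 Hz.
Filing a prong removes mass and raises the fork's frequency; the adjustment raises the fork's frequency.
The beat rate fell, so the adjustment moved the fork toward 745.2 Hz — it must have started below the reference.

741 Hz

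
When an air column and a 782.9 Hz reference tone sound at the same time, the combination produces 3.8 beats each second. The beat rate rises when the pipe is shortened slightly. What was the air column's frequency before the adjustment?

|f − 782.9| = 3.8, so the air column was at either 779.1 Hz or 786.7 Hz.
A shorter pipe has a higher fundamental; the adjustment raises the air column's frequency.
The beat rate rose, so the adjustment moved the air column further from 782.9 Hz — it was already above the reference.

786.7 Hz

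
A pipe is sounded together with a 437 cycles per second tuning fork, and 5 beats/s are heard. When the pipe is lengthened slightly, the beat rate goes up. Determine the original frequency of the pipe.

|f − 437| = 5, so the pipe was at either 432 Hz or 442 Hz.
A longer pipe has a lower fundamental; the adjustment lowers the pipe's frequency.
The beat rate rose, so the adjustment moved the pipe further from 437 Hz — it was already below the reference.

432 Hz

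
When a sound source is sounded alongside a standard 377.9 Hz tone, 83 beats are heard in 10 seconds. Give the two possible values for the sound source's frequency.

369.6 Hz or 386.2 Hz

Beat frequency = 83/10 = 8.3 Hz.
|f − 377.9| = 8.3, so f = 377.9 ± 8.3.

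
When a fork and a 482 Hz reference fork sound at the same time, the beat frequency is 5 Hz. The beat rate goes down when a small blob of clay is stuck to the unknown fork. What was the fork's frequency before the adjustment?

487 Hz

|f − 482| = 5, so the fork was at either 477 Hz or 487 Hz.
Adding mass to a fork lowers its frequency; the adjustment lowers the fork's frequency.
The beat rate fell, so the adjustment moved the fork toward 482 Hz — it must have started above the reference.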